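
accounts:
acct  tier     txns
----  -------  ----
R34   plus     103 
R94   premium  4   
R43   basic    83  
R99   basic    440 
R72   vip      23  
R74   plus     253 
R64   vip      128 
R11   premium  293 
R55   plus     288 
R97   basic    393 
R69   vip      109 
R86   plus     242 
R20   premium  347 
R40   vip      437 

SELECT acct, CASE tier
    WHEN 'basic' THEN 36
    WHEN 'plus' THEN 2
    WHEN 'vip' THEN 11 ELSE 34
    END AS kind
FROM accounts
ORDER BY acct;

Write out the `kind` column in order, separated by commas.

34, 34, 2, 11, 36, 2, 11, 11, 11, 2, 2, 34, 36, 36

acct=R11: ELSE → 34
acct=R20: ELSE → 34
acct=R34: tier='plus' → 2
acct=R40: tier='vip' → 11
acct=R43: tier='basic' → 36
acct=R55: tier='plus' → 2
acct=R64: tier='vip' → 11
acct=R69: tier='vip' → 11
acct=R72: tier='vip' → 11
acct=R74: tier='plus' → 2
acct=R86: tier='plus' → 2
acct=R94: ELSE → 34
acct=R97: tier='basic' → 36
acct=R99: tier='basic' → 36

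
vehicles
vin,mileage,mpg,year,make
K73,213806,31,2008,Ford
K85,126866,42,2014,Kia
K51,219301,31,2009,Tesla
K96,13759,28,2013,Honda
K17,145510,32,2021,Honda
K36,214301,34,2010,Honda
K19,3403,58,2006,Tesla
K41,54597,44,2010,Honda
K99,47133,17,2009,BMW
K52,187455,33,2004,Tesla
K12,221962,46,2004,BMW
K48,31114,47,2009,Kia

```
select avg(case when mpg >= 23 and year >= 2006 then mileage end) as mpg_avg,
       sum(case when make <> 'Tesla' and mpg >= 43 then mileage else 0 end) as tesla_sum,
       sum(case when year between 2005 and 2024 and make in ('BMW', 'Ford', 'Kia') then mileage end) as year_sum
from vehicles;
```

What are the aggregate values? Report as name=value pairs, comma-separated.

[mpg_avg: mpg >= 23 and year >= 2006]
vin=K73: ✓ → 213806
vin=K85: ✓ → 126866
vin=K51: ✓ → 219301
vin=K96: ✓ → 13759
vin=K17: ✓ → 145510
vin=K36: ✓ → 214301
vin=K19: ✓ → 3403
vin=K41: ✓ → 54597
vin=K99: ✗
vin=K52: ✗
vin=K12: ✗
vin=K48: ✓ → 31114
mpg_avg = (213806 + 126866 + 219301 + 13759 + 145510 + 214301 + 3403 + 54597 + 31114) / 9 = 113628.5555555556
—
[tesla_sum: make <> 'Tesla' and mpg >= 43]
vin=K73: ✗
vin=K85: ✗
vin=K51: ✗
vin=K96: ✗
vin=K17: ✗
vin=K36: ✗
vin=K19: ✗
vin=K41: ✓ → 54597
vin=K99: ✗
vin=K52: ✗
vin=K12: ✓ → 221962
vin=K48: ✓ → 31114
tesla_sum = 54597 + 221962 + 31114 = 307673
—
[year_sum: year between 2005 and 2024 and make in ('BMW', 'Ford', 'Kia')]
vin=K73: ✓ → 213806
vin=K85: ✓ → 126866
vin=K51: ✗
vin=K96: ✗
vin=K17: ✗
vin=K36: ✗
vin=K19: ✗
vin=K41: ✗
vin=K99: ✓ → 47133
vin=K52: ✗
vin=K12: ✗
vin=K48: ✓ → 31114
year_sum = 213806 + 126866 + 47133 + 31114 = 418919

mpg_avg=113628.5555555556, tesla_sum=307673, year_sum=418919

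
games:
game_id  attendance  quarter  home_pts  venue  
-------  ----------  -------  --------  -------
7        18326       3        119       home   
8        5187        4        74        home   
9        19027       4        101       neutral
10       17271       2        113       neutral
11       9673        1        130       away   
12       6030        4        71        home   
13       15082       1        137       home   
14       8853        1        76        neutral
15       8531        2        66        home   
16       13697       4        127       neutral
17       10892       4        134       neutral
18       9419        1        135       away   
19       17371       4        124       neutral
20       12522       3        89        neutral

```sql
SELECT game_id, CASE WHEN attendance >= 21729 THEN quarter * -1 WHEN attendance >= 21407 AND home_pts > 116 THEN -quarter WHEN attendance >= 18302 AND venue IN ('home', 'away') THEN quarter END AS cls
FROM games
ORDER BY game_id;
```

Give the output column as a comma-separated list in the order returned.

game_id=7: attendance >= 18302 AND venue IN ('home', 'away') → 3
game_id=8: (no match → NULL) → NULL
game_id=9: (no match → NULL) → NULL
game_id=10: (no match → NULL) → NULL
game_id=11: (no match → NULL) → NULL
game_id=12: (no match → NULL) → NULL
game_id=13: (no match → NULL) → NULL
game_id=14: (no match → NULL) → NULL
game_id=15: (no match → NULL) → NULL
game_id=16: (no match → NULL) → NULL
game_id=17: (no match → NULL) → NULL
game_id=18: (no match → NULL) → NULL
game_id=19: (no match → NULL) → NULL
game_id=20: (no match → NULL) → NULL

3, NULL, NULL, NULL, NULL, NULL, NULL, NULL, NULL, NULL, NULL, NULL, NULL, NULL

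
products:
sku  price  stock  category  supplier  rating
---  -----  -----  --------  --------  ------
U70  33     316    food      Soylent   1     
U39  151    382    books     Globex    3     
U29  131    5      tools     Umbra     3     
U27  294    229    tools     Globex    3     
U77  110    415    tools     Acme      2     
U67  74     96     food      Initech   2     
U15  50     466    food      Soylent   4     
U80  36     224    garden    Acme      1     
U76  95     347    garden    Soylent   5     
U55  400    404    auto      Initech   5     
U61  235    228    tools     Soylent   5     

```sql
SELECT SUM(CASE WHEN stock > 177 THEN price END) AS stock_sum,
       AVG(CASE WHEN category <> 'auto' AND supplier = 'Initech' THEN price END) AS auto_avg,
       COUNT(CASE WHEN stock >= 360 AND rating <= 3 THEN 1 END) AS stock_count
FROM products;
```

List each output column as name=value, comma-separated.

[stock_sum: stock > 177]
sku=U70: ✓ → 33
sku=U39: ✓ → 151
sku=U29: ✗
sku=U27: ✓ → 294
sku=U77: ✓ → 110
sku=U67: ✗
sku=U15: ✓ → 50
sku=U80: ✓ → 36
sku=U76: ✓ → 95
sku=U55: ✓ → 400
sku=U61: ✓ → 235
stock_sum = 33 + 151 + 294 + 110 + 50 + 36 + 95 + 400 + 235 = 1404
—
[auto_avg: category <> 'auto' AND supplier = 'Initech']
sku=U70: ✗
sku=U39: ✗
sku=U29: ✗
sku=U27: ✗
sku=U77: ✗
sku=U67: ✓ → 74
sku=U15: ✗
sku=U80: ✗
sku=U76: ✗
sku=U55: ✗
sku=U61: ✗
auto_avg = 74
—
[stock_count: stock >= 360 AND rating <= 3]
sku=U70: ✗
sku=U39: ✓ → 1
sku=U29: ✗
sku=U27: ✗
sku=U77: ✓ → 1
sku=U67: ✗
sku=U15: ✗
sku=U80: ✗
sku=U76: ✗
sku=U55: ✗
sku=U61: ✗
stock_count = COUNT(1, 1) = 2

stock_sum=1404, auto_avg=74, stock_count=2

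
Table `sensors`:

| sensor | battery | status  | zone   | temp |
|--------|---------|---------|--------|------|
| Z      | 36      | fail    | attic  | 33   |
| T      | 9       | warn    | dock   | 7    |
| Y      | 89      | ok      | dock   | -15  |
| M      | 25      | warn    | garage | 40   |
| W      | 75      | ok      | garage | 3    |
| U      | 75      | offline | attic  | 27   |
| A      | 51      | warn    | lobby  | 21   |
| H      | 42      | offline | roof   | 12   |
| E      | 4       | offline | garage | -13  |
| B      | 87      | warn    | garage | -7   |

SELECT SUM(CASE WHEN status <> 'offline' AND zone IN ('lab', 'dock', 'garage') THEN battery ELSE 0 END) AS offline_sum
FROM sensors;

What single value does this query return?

285

sensor=Z: ✗
sensor=T: ✓ → 9
sensor=Y: ✓ → 89
sensor=M: ✓ → 25
sensor=W: ✓ → 75
sensor=U: ✗
sensor=A: ✗
sensor=H: ✗
sensor=E: ✗
sensor=B: ✓ → 87
offline_sum = 9 + 89 + 25 + 75 + 87 = 285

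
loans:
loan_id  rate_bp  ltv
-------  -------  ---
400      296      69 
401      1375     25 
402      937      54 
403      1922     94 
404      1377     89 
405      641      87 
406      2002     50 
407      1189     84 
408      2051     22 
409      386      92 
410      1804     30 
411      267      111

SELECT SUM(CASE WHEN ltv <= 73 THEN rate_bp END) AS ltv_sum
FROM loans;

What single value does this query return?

loan_id=400: ✓ → 296
loan_id=401: ✓ → 1375
loan_id=402: ✓ → 937
loan_id=403: ✗
loan_id=404: ✗
loan_id=405: ✗
loan_id=406: ✓ → 2002
loan_id=407: ✗
loan_id=408: ✓ → 2051
loan_id=409: ✗
loan_id=410: ✓ → 1804
loan_id=411: ✗
ltv_sum = 296 + 1375 + 937 + 2002 + 2051 + 1804 = 8465

8465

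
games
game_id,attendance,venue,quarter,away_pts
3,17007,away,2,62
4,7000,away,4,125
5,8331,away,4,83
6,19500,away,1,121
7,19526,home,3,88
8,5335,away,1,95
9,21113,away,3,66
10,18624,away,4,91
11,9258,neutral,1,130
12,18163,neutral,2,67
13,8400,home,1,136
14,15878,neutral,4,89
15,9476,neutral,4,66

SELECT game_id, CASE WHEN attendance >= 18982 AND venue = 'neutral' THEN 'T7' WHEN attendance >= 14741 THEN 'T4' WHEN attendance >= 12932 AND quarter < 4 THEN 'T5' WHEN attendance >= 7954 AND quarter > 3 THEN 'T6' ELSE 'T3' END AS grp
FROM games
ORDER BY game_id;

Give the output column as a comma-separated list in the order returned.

game_id=3: attendance >= 14741 → T4
game_id=4: ELSE → T3
game_id=5: attendance >= 7954 AND quarter > 3 → T6
game_id=6: attendance >= 14741 → T4
game_id=7: attendance >= 14741 → T4
game_id=8: ELSE → T3
game_id=9: attendance >= 14741 → T4
game_id=10: attendance >= 14741 → T4
game_id=11: ELSE → T3
game_id=12: attendance >= 14741 → T4
game_id=13: ELSE → T3
game_id=14: attendance >= 14741 → T4
game_id=15: attendance >= 7954 AND quarter > 3 → T6

T4, T3, T6, T4, T4, T3, T4, T4, T3, T4, T3, T4, T6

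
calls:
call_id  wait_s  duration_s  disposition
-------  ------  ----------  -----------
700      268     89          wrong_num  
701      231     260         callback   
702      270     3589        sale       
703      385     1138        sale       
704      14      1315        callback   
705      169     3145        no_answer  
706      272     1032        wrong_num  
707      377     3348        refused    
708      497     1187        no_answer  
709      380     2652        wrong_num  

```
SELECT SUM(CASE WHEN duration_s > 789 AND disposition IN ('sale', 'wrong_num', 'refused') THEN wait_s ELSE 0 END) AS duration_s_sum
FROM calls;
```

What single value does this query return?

1684

call_id=700: ✗
call_id=701: ✗
call_id=702: ✓ → 270
call_id=703: ✓ → 385
call_id=704: ✗
call_id=705: ✗
call_id=706: ✓ → 272
call_id=707: ✓ → 377
call_id=708: ✗
call_id=709: ✓ → 380
duration_s_sum = 270 + 385 + 272 + 377 + 380 = 1684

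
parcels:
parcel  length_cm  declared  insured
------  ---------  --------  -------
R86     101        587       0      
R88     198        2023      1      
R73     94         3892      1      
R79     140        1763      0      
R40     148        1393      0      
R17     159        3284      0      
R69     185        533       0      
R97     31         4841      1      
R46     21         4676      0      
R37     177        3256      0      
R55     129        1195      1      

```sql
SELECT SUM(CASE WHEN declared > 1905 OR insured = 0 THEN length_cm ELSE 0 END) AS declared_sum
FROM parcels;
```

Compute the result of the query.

parcel=R86: ✓ → 101
parcel=R88: ✓ → 198
parcel=R73: ✓ → 94
parcel=R79: ✓ → 140
parcel=R40: ✓ → 148
parcel=R17: ✓ → 159
parcel=R69: ✓ → 185
parcel=R97: ✓ → 31
parcel=R46: ✓ → 21
parcel=R37: ✓ → 177
parcel=R55: ✗
declared_sum = 101 + 198 + 94 + 140 + 148 + 159 + 185 + 31 + 21 + 177 = 1254

1254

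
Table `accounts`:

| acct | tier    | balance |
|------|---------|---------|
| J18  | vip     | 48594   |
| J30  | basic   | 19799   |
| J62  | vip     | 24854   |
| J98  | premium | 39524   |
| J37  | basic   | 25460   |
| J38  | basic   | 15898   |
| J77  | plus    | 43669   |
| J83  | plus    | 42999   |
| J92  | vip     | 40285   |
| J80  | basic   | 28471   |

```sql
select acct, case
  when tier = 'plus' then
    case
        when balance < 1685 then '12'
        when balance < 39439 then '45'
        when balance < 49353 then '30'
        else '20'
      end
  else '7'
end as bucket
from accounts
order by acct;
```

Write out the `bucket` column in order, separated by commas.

7, 7, 7, 7, 7, 30, 7, 30, 7, 7

acct=J18: tier='vip' → outer ELSE → 7
acct=J30: tier='basic' → outer ELSE → 7
acct=J37: tier='basic' → outer ELSE → 7
acct=J38: tier='basic' → outer ELSE → 7
acct=J62: tier='vip' → outer ELSE → 7
acct=J77: tier='plus' → inner[balance < 49353] → 30
acct=J80: tier='basic' → outer ELSE → 7
acct=J83: tier='plus' → inner[balance < 49353] → 30
acct=J92: tier='vip' → outer ELSE → 7
acct=J98: tier='premium' → outer ELSE → 7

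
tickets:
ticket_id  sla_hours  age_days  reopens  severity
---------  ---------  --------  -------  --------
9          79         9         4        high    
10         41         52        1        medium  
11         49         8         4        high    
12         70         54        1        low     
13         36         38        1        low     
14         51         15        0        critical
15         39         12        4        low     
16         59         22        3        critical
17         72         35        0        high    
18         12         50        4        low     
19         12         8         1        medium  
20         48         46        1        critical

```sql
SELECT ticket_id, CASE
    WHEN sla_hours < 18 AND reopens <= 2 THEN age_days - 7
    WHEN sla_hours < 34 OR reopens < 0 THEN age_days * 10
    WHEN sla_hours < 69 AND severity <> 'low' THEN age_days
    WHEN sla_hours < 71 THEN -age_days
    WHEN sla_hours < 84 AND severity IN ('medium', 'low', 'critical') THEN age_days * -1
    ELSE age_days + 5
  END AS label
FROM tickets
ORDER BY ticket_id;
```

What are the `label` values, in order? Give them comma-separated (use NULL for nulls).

ticket_id=9: ELSE → 14
ticket_id=10: sla_hours < 69 AND severity <> 'low' → 52
ticket_id=11: sla_hours < 69 AND severity <> 'low' → 8
ticket_id=12: sla_hours < 71 → -54
ticket_id=13: sla_hours < 71 → -38
ticket_id=14: sla_hours < 69 AND severity <> 'low' → 15
ticket_id=15: sla_hours < 71 → -12
ticket_id=16: sla_hours < 69 AND severity <> 'low' → 22
ticket_id=17: ELSE → 40
ticket_id=18: sla_hours < 34 OR reopens < 0 → 500
ticket_id=19: sla_hours < 18 AND reopens <= 2 → 1
ticket_id=20: sla_hours < 69 AND severity <> 'low' → 46

14, 52, 8, -54, -38, 15, -12, 22, 40, 500, 1, 46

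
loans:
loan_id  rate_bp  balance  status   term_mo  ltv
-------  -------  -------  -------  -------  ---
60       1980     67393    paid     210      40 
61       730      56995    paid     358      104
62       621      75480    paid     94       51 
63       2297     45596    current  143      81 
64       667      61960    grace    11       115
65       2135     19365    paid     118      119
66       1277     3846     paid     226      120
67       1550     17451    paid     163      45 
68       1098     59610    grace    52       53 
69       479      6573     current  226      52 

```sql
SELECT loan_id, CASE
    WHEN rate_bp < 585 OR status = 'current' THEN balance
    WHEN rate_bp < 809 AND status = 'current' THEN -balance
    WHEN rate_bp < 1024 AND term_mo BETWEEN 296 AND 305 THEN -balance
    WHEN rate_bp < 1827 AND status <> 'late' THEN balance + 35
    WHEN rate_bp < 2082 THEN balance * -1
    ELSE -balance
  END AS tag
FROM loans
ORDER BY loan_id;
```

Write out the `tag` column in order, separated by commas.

-67393, 57030, 75515, 45596, 61995, -19365, 3881, 17486, 59645, 6573

loan_id=60: rate_bp < 2082 → -67393
loan_id=61: rate_bp < 1827 AND status <> 'late' → 57030
loan_id=62: rate_bp < 1827 AND status <> 'late' → 75515
loan_id=63: rate_bp < 585 OR status = 'current' → 45596
loan_id=64: rate_bp < 1827 AND status <> 'late' → 61995
loan_id=65: ELSE → -19365
loan_id=66: rate_bp < 1827 AND status <> 'late' → 3881
loan_id=67: rate_bp < 1827 AND status <> 'late' → 17486
loan_id=68: rate_bp < 1827 AND status <> 'late' → 59645
loan_id=69: rate_bp < 585 OR status = 'current' → 6573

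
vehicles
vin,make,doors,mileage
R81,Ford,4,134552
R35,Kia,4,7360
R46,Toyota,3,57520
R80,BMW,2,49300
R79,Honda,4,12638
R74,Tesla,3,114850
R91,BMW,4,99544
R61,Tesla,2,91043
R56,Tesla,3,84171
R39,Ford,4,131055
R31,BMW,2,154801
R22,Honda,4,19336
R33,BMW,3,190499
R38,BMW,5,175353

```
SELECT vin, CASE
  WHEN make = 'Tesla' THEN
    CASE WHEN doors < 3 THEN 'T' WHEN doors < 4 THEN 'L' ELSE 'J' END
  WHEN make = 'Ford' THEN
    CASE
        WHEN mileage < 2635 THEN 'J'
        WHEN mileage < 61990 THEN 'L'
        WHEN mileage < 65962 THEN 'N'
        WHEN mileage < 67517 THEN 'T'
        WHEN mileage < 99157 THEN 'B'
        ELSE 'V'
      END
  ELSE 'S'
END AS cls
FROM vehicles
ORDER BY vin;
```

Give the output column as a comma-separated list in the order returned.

S, S, S, S, S, V, S, L, T, L, S, S, V, S

vin=R22: make='Honda' → outer ELSE → S
vin=R31: make='BMW' → outer ELSE → S
vin=R33: make='BMW' → outer ELSE → S
vin=R35: make='Kia' → outer ELSE → S
vin=R38: make='BMW' → outer ELSE → S
vin=R39: make='Ford' → inner[ELSE] → V
vin=R46: make='Toyota' → outer ELSE → S
vin=R56: make='Tesla' → inner[doors < 4] → L
vin=R61: make='Tesla' → inner[doors < 3] → T
vin=R74: make='Tesla' → inner[doors < 4] → L
vin=R79: make='Honda' → outer ELSE → S
vin=R80: make='BMW' → outer ELSE → S
vin=R81: make='Ford' → inner[ELSE] → V
vin=R91: make='BMW' → outer ELSE → S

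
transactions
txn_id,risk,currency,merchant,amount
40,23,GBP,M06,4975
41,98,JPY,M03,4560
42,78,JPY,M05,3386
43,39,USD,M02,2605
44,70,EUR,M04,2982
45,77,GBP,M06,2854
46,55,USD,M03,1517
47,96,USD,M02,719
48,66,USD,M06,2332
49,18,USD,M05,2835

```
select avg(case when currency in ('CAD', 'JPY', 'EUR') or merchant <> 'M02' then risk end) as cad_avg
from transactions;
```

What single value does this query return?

txn_id=40: ✓ → 23
txn_id=41: ✓ → 98
txn_id=42: ✓ → 78
txn_id=43: ✗
txn_id=44: ✓ → 70
txn_id=45: ✓ → 77
txn_id=46: ✓ → 55
txn_id=47: ✗
txn_id=48: ✓ → 66
txn_id=49: ✓ → 18
cad_avg = (23 + 98 + 78 + 70 + 77 + 55 + 66 + 18) / 8 = 60.625

60.625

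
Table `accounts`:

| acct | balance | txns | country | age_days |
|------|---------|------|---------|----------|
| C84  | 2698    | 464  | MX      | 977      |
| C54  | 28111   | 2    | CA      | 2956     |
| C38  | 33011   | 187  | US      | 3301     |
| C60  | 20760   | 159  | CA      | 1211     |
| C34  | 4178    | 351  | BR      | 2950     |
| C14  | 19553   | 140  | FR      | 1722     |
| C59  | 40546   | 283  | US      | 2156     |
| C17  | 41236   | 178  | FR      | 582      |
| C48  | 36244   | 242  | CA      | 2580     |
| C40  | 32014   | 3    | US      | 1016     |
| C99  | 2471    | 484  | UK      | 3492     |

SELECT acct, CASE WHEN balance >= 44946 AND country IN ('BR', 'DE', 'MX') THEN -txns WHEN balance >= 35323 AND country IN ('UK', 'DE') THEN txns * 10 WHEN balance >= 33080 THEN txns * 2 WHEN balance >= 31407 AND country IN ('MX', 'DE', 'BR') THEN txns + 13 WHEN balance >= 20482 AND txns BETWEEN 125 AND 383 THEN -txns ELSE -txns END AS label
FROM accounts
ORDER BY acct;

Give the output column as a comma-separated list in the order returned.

-140, 356, -351, -187, -3, 484, -2, 566, -159, -464, -484

acct=C14: ELSE → -140
acct=C17: balance >= 33080 → 356
acct=C34: ELSE → -351
acct=C38: balance >= 20482 AND txns BETWEEN 125 AND 383 → -187
acct=C40: ELSE → -3
acct=C48: balance >= 33080 → 484
acct=C54: ELSE → -2
acct=C59: balance >= 33080 → 566
acct=C60: balance >= 20482 AND txns BETWEEN 125 AND 383 → -159
acct=C84: ELSE → -464
acct=C99: ELSE → -484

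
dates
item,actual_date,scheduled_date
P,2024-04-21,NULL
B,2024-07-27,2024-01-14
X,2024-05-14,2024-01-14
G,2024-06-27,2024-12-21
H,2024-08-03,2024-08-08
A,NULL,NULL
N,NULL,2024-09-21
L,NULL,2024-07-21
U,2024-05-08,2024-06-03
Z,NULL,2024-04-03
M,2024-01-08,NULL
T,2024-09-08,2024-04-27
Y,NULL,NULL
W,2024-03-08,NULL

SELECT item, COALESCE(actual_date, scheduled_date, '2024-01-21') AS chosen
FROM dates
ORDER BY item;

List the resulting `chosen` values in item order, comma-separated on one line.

item=A: actual_date=NULL, scheduled_date=NULL, → literal 2024-01-21 → 2024-01-21
item=B: actual_date=2024-07-27 → 2024-07-27
item=G: actual_date=2024-06-27 → 2024-06-27
item=H: actual_date=2024-08-03 → 2024-08-03
item=L: actual_date=NULL, scheduled_date=2024-07-21 → 2024-07-21
item=M: actual_date=2024-01-08 → 2024-01-08
item=N: actual_date=NULL, scheduled_date=2024-09-21 → 2024-09-21
item=P: actual_date=2024-04-21 → 2024-04-21
item=T: actual_date=2024-09-08 → 2024-09-08
item=U: actual_date=2024-05-08 → 2024-05-08
item=W: actual_date=2024-03-08 → 2024-03-08
item=X: actual_date=2024-05-14 → 2024-05-14
item=Y: actual_date=NULL, scheduled_date=NULL, → literal 2024-01-21 → 2024-01-21
item=Z: actual_date=NULL, scheduled_date=2024-04-03 → 2024-04-03

2024-01-21, 2024-07-27, 2024-06-27, 2024-08-03, 2024-07-21, 2024-01-08, 2024-09-21, 2024-04-21, 2024-09-08, 2024-05-08, 2024-03-08, 2024-05-14, 2024-01-21, 2024-04-03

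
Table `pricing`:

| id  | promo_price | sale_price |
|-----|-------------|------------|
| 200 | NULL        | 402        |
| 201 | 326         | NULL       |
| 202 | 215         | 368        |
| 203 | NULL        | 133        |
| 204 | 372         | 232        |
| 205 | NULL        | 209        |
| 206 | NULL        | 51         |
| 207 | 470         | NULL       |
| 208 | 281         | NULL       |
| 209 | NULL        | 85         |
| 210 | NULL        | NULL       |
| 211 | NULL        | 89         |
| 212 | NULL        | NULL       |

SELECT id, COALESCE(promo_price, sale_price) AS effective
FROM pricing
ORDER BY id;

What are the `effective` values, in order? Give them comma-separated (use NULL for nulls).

402, 326, 215, 133, 372, 209, 51, 470, 281, 85, NULL, 89, NULL

id=200: promo_price=NULL, sale_price=402 → 402
id=201: promo_price=326 → 326
id=202: promo_price=215 → 215
id=203: promo_price=NULL, sale_price=133 → 133
id=204: promo_price=372 → 372
id=205: promo_price=NULL, sale_price=209 → 209
id=206: promo_price=NULL, sale_price=51 → 51
id=207: promo_price=470 → 470
id=208: promo_price=281 → 281
id=209: promo_price=NULL, sale_price=85 → 85
id=210: promo_price=NULL, sale_price=NULL (all NULL) → NULL
id=211: promo_price=NULL, sale_price=89 → 89
id=212: promo_price=NULL, sale_price=NULL (all NULL) → NULL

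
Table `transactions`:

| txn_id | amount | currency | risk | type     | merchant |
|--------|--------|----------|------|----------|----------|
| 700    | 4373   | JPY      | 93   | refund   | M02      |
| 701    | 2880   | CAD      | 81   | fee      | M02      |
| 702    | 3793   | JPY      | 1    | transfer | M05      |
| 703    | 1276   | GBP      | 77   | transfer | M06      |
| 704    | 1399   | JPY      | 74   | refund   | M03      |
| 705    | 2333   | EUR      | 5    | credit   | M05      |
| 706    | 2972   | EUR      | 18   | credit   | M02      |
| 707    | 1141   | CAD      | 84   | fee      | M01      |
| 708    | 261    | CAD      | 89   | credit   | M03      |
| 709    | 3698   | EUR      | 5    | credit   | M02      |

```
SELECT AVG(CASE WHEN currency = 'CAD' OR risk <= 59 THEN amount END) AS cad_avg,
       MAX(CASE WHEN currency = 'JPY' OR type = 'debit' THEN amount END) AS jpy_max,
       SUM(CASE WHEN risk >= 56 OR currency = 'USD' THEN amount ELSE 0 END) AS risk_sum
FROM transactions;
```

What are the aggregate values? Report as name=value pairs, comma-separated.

cad_avg=2439.7142857143, jpy_max=4373, risk_sum=11330

[cad_avg: currency = 'CAD' OR risk <= 59]
txn_id=700: ✗
txn_id=701: ✓ → 2880
txn_id=702: ✓ → 3793
txn_id=703: ✗
txn_id=704: ✗
txn_id=705: ✓ → 2333
txn_id=706: ✓ → 2972
txn_id=707: ✓ → 1141
txn_id=708: ✓ → 261
txn_id=709: ✓ → 3698
cad_avg = (2880 + 3793 + 2333 + 2972 + 1141 + 261 + 3698) / 7 = 2439.7142857143
—
[jpy_max: currency = 'JPY' OR type = 'debit']
txn_id=700: ✓ → 4373
txn_id=701: ✗
txn_id=702: ✓ → 3793
txn_id=703: ✗
txn_id=704: ✓ → 1399
txn_id=705: ✗
txn_id=706: ✗
txn_id=707: ✗
txn_id=708: ✗
txn_id=709: ✗
jpy_max = MAX(4373, 3793, 1399) = 4373
—
[risk_sum: risk >= 56 OR currency = 'USD']
txn_id=700: ✓ → 4373
txn_id=701: ✓ → 2880
txn_id=702: ✗
txn_id=703: ✓ → 1276
txn_id=704: ✓ → 1399
txn_id=705: ✗
txn_id=706: ✗
txn_id=707: ✓ → 1141
txn_id=708: ✓ → 261
txn_id=709: ✗
risk_sum = 4373 + 2880 + 1276 + 1399 + 1141 + 261 = 11330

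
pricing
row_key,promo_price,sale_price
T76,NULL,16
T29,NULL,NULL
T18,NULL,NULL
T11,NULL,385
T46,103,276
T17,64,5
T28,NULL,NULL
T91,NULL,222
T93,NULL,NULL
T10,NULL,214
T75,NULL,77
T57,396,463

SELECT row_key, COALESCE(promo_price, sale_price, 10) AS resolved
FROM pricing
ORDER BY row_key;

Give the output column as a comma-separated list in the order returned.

214, 385, 64, 10, 10, 10, 103, 396, 77, 16, 222, 10

row_key=T10: promo_price=NULL, sale_price=214 → 214
row_key=T11: promo_price=NULL, sale_price=385 → 385
row_key=T17: promo_price=64 → 64
row_key=T18: promo_price=NULL, sale_price=NULL, → literal 10 → 10
row_key=T28: promo_price=NULL, sale_price=NULL, → literal 10 → 10
row_key=T29: promo_price=NULL, sale_price=NULL, → literal 10 → 10
row_key=T46: promo_price=103 → 103
row_key=T57: promo_price=396 → 396
row_key=T75: promo_price=NULL, sale_price=77 → 77
row_key=T76: promo_price=NULL, sale_price=16 → 16
row_key=T91: promo_price=NULL, sale_price=222 → 222
row_key=T93: promo_price=NULL, sale_price=NULL, → literal 10 → 10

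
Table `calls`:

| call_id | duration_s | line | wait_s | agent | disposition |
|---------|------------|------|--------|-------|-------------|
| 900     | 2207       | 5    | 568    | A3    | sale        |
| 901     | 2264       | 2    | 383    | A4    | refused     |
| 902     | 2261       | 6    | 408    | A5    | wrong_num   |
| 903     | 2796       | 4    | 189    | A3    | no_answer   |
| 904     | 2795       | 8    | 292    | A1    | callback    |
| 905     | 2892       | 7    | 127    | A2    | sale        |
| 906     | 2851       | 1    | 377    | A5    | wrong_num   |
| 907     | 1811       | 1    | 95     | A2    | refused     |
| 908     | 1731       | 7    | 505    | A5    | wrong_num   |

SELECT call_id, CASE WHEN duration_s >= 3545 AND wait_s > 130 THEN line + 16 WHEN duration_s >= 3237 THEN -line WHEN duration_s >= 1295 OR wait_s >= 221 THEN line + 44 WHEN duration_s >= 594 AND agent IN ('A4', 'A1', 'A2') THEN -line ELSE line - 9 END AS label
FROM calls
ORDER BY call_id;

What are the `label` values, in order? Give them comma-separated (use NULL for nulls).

call_id=900: duration_s >= 1295 OR wait_s >= 221 → 49
call_id=901: duration_s >= 1295 OR wait_s >= 221 → 46
call_id=902: duration_s >= 1295 OR wait_s >= 221 → 50
call_id=903: duration_s >= 1295 OR wait_s >= 221 → 48
call_id=904: duration_s >= 1295 OR wait_s >= 221 → 52
call_id=905: duration_s >= 1295 OR wait_s >= 221 → 51
call_id=906: duration_s >= 1295 OR wait_s >= 221 → 45
call_id=907: duration_s >= 1295 OR wait_s >= 221 → 45
call_id=908: duration_s >= 1295 OR wait_s >= 221 → 51

49, 46, 50, 48, 52, 51, 45, 45, 51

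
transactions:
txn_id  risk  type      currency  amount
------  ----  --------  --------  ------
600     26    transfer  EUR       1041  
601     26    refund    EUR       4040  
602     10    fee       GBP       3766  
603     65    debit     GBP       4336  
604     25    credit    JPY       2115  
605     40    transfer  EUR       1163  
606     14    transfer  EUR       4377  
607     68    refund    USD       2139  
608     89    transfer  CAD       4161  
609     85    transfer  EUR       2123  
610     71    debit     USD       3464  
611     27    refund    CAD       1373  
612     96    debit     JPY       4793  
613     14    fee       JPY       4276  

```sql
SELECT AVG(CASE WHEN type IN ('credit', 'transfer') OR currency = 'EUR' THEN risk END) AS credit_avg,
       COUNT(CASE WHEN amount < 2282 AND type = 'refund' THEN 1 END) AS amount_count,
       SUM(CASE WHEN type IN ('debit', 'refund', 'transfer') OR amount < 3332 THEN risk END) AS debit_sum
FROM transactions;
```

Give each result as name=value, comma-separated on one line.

[credit_avg: type IN ('credit', 'transfer') OR currency = 'EUR']
txn_id=600: ✓ → 26
txn_id=601: ✓ → 26
txn_id=602: ✗
txn_id=603: ✗
txn_id=604: ✓ → 25
txn_id=605: ✓ → 40
txn_id=606: ✓ → 14
txn_id=607: ✗
txn_id=608: ✓ → 89
txn_id=609: ✓ → 85
txn_id=610: ✗
txn_id=611: ✗
txn_id=612: ✗
txn_id=613: ✗
credit_avg = (26 + 26 + 25 + 40 + 14 + 89 + 85) / 7 = 43.5714285714
—
[amount_count: amount < 2282 AND type = 'refund']
txn_id=600: ✗
txn_id=601: ✗
txn_id=602: ✗
txn_id=603: ✗
txn_id=604: ✗
txn_id=605: ✗
txn_id=606: ✗
txn_id=607: ✓ → 1
txn_id=608: ✗
txn_id=609: ✗
txn_id=610: ✗
txn_id=611: ✓ → 1
txn_id=612: ✗
txn_id=613: ✗
amount_count = COUNT(1, 1) = 2
—
[debit_sum: type IN ('debit', 'refund', 'transfer') OR amount < 3332]
txn_id=600: ✓ → 26
txn_id=601: ✓ → 26
txn_id=602: ✗
txn_id=603: ✓ → 65
txn_id=604: ✓ → 25
txn_id=605: ✓ → 40
txn_id=606: ✓ → 14
txn_id=607: ✓ → 68
txn_id=608: ✓ → 89
txn_id=609: ✓ → 85
txn_id=610: ✓ → 71
txn_id=611: ✓ → 27
txn_id=612: ✓ → 96
txn_id=613: ✗
debit_sum = 26 + 26 + 65 + 25 + 40 + 14 + 68 + 89 + 85 + 71 + 27 + 96 = 632

credit_avg=43.5714285714, amount_count=2, debit_sum=632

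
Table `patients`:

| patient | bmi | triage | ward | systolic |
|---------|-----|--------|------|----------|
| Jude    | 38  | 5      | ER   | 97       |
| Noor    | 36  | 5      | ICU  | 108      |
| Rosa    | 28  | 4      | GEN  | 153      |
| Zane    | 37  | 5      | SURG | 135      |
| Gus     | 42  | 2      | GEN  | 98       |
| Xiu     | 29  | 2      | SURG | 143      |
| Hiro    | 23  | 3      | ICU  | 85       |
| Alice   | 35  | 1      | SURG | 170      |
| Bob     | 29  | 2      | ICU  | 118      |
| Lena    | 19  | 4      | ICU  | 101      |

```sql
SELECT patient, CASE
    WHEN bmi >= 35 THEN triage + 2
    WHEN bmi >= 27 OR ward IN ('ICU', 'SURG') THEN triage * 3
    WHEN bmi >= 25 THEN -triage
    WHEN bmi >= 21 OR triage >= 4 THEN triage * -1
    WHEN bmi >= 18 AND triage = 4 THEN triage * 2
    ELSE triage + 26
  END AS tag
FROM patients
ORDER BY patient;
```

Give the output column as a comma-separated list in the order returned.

3, 6, 4, 9, 7, 12, 7, 12, 6, 7

patient=Alice: bmi >= 35 → 3
patient=Bob: bmi >= 27 OR ward IN ('ICU', 'SURG') → 6
patient=Gus: bmi >= 35 → 4
patient=Hiro: bmi >= 27 OR ward IN ('ICU', 'SURG') → 9
patient=Jude: bmi >= 35 → 7
patient=Lena: bmi >= 27 OR ward IN ('ICU', 'SURG') → 12
patient=Noor: bmi >= 35 → 7
patient=Rosa: bmi >= 27 OR ward IN ('ICU', 'SURG') → 12
patient=Xiu: bmi >= 27 OR ward IN ('ICU', 'SURG') → 6
patient=Zane: bmi >= 35 → 7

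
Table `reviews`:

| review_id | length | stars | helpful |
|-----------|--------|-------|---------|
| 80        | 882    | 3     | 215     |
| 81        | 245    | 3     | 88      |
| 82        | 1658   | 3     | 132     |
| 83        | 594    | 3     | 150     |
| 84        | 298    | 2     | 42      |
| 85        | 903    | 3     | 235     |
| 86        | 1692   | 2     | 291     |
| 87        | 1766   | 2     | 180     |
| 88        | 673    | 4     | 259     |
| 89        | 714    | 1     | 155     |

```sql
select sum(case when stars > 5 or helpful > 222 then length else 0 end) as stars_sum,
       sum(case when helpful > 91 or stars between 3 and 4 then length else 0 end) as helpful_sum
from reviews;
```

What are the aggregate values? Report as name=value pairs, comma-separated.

[stars_sum: stars > 5 or helpful > 222]
review_id=80: ✗
review_id=81: ✗
review_id=82: ✗
review_id=83: ✗
review_id=84: ✗
review_id=85: ✓ → 903
review_id=86: ✓ → 1692
review_id=87: ✗
review_id=88: ✓ → 673
review_id=89: ✗
stars_sum = 903 + 1692 + 673 = 3268
—
[helpful_sum: helpful > 91 or stars between 3 and 4]
review_id=80: ✓ → 882
review_id=81: ✓ → 245
review_id=82: ✓ → 1658
review_id=83: ✓ → 594
review_id=84: ✗
review_id=85: ✓ → 903
review_id=86: ✓ → 1692
review_id=87: ✓ → 1766
review_id=88: ✓ → 673
review_id=89: ✓ → 714
helpful_sum = 882 + 245 + 1658 + 594 + 903 + 1692 + 1766 + 673 + 714 = 9127

stars_sum=3268, helpful_sum=9127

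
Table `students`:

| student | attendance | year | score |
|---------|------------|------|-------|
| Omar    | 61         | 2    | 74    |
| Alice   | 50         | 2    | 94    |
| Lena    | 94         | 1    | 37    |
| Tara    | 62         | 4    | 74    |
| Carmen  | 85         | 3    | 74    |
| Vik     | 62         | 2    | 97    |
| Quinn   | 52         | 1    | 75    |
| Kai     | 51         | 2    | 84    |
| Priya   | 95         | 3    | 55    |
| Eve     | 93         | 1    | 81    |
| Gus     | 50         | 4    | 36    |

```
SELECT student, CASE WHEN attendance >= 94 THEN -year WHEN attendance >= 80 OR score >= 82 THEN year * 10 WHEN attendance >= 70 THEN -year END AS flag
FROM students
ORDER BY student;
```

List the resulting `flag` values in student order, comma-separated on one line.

student=Alice: attendance >= 80 OR score >= 82 → 20
student=Carmen: attendance >= 80 OR score >= 82 → 30
student=Eve: attendance >= 80 OR score >= 82 → 10
student=Gus: (no match → NULL) → NULL
student=Kai: attendance >= 80 OR score >= 82 → 20
student=Lena: attendance >= 94 → -1
student=Omar: (no match → NULL) → NULL
student=Priya: attendance >= 94 → -3
student=Quinn: (no match → NULL) → NULL
student=Tara: (no match → NULL) → NULL
student=Vik: attendance >= 80 OR score >= 82 → 20

20, 30, 10, NULL, 20, -1, NULL, -3, NULL, NULL, 20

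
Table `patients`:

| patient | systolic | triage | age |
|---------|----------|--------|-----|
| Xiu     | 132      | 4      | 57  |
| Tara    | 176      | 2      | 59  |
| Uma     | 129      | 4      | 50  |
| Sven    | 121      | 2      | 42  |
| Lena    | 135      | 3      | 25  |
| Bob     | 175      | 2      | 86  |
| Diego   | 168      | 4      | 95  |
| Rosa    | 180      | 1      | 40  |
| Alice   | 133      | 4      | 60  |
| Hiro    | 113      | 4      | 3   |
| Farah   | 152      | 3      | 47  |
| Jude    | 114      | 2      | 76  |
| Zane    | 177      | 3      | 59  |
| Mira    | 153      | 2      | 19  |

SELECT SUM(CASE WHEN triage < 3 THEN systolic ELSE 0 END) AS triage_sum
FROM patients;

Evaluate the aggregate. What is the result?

919

patient=Xiu: ✗
patient=Tara: ✓ → 176
patient=Uma: ✗
patient=Sven: ✓ → 121
patient=Lena: ✗
patient=Bob: ✓ → 175
patient=Diego: ✗
patient=Rosa: ✓ → 180
patient=Alice: ✗
patient=Hiro: ✗
patient=Farah: ✗
patient=Jude: ✓ → 114
patient=Zane: ✗
patient=Mira: ✓ → 153
triage_sum = 176 + 121 + 175 + 180 + 114 + 153 = 919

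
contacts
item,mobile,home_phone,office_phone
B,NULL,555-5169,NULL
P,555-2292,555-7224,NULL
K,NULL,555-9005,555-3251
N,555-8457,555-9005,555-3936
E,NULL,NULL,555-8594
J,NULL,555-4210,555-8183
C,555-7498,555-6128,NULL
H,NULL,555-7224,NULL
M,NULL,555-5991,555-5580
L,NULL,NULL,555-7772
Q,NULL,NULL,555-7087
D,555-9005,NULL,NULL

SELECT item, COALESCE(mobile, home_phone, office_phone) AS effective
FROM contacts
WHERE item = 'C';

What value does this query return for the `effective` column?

555-7498

item = C: mobile=555-7498, home_phone=555-6128, office_phone=NULL.
mobile=555-7498 → 555-7498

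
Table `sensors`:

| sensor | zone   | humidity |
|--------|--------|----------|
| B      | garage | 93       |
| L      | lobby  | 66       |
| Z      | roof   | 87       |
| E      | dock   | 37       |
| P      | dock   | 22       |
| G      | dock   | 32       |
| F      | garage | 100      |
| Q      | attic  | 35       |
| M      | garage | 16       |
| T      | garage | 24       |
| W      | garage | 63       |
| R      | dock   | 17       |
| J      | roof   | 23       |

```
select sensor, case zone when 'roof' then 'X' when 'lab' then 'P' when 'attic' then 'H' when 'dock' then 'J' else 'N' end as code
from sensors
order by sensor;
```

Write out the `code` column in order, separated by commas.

N, J, N, J, X, N, N, J, H, J, N, N, X

sensor=B: ELSE → N
sensor=E: zone='dock' → J
sensor=F: ELSE → N
sensor=G: zone='dock' → J
sensor=J: zone='roof' → X
sensor=L: ELSE → N
sensor=M: ELSE → N
sensor=P: zone='dock' → J
sensor=Q: zone='attic' → H
sensor=R: zone='dock' → J
sensor=T: ELSE → N
sensor=W: ELSE → N
sensor=Z: zone='roof' → X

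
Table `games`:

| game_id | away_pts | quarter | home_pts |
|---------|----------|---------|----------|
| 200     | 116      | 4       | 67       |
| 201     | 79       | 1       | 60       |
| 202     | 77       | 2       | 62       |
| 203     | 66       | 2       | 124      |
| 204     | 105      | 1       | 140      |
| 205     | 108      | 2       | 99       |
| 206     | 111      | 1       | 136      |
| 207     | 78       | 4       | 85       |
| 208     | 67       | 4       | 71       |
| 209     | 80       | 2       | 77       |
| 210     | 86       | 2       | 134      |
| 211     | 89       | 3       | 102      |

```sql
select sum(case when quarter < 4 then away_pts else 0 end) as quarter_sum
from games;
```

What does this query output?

game_id=200: ✗
game_id=201: ✓ → 79
game_id=202: ✓ → 77
game_id=203: ✓ → 66
game_id=204: ✓ → 105
game_id=205: ✓ → 108
game_id=206: ✓ → 111
game_id=207: ✗
game_id=208: ✗
game_id=209: ✓ → 80
game_id=210: ✓ → 86
game_id=211: ✓ → 89
quarter_sum = 79 + 77 + 66 + 105 + 108 + 111 + 80 + 86 + 89 = 801

801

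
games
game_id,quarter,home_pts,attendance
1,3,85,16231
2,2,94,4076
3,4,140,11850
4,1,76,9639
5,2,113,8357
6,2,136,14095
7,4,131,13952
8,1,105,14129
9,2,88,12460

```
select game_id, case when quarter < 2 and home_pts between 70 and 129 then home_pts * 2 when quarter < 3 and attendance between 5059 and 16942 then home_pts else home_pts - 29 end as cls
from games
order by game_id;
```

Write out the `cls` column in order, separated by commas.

56, 65, 111, 152, 113, 136, 102, 210, 88

game_id=1: ELSE → 56
game_id=2: ELSE → 65
game_id=3: ELSE → 111
game_id=4: quarter < 2 and home_pts between 70 and 129 → 152
game_id=5: quarter < 3 and attendance between 5059 and 16942 → 113
game_id=6: quarter < 3 and attendance between 5059 and 16942 → 136
game_id=7: ELSE → 102
game_id=8: quarter < 2 and home_pts between 70 and 129 → 210
game_id=9: quarter < 3 and attendance between 5059 and 16942 → 88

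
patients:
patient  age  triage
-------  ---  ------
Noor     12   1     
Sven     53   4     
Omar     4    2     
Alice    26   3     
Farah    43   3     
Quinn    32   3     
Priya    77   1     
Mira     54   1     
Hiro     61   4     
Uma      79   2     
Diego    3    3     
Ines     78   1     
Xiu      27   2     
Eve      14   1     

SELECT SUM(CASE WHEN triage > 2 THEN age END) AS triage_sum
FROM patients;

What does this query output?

patient=Noor: ✗
patient=Sven: ✓ → 53
patient=Omar: ✗
patient=Alice: ✓ → 26
patient=Farah: ✓ → 43
patient=Quinn: ✓ → 32
patient=Priya: ✗
patient=Mira: ✗
patient=Hiro: ✓ → 61
patient=Uma: ✗
patient=Diego: ✓ → 3
patient=Ines: ✗
patient=Xiu: ✗
patient=Eve: ✗
triage_sum = 53 + 26 + 43 + 32 + 61 + 3 = 218

218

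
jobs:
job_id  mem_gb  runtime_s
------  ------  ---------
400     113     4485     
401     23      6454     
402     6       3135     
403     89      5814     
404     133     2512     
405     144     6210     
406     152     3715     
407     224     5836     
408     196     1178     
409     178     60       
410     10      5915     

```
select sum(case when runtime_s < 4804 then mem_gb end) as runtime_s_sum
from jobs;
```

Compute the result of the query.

778

job_id=400: ✓ → 113
job_id=401: ✗
job_id=402: ✓ → 6
job_id=403: ✗
job_id=404: ✓ → 133
job_id=405: ✗
job_id=406: ✓ → 152
job_id=407: ✗
job_id=408: ✓ → 196
job_id=409: ✓ → 178
job_id=410: ✗
runtime_s_sum = 113 + 6 + 133 + 152 + 196 + 178 = 778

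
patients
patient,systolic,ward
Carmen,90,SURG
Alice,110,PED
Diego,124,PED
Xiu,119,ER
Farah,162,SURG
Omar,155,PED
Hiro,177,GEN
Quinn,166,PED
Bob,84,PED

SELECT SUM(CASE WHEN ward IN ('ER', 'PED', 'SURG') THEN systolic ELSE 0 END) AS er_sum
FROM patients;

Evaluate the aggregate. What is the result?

patient=Carmen: ✓ → 90
patient=Alice: ✓ → 110
patient=Diego: ✓ → 124
patient=Xiu: ✓ → 119
patient=Farah: ✓ → 162
patient=Omar: ✓ → 155
patient=Hiro: ✗
patient=Quinn: ✓ → 166
patient=Bob: ✓ → 84
er_sum = 90 + 110 + 124 + 119 + 162 + 155 + 166 + 84 = 1010

1010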